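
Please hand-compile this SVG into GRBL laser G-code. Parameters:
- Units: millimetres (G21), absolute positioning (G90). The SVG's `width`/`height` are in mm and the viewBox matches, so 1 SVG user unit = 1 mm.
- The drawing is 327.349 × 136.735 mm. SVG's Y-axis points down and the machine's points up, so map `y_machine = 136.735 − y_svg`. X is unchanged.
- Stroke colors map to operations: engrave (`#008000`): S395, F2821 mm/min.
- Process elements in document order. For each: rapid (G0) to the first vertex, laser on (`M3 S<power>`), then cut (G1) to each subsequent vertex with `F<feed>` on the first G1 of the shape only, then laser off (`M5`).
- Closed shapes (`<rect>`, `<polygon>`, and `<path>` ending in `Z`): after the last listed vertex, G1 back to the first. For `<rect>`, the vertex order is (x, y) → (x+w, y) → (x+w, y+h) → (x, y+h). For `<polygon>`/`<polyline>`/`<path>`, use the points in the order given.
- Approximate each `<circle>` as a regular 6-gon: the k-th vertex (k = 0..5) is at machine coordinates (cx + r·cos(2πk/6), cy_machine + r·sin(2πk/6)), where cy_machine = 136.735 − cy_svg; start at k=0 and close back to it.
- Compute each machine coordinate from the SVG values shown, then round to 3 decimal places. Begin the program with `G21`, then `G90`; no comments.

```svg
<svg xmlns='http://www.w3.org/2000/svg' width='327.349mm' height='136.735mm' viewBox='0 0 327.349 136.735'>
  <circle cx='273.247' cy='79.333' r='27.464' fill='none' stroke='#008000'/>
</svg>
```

G21
G90
G0 X300.711 Y57.402
M3 S395
G1 X286.979 Y81.187 F2821
G1 X259.515 Y81.187
G1 X245.783 Y57.402
G1 X259.515 Y33.617
G1 X286.979 Y33.617
G1 X300.711 Y57.402
M5

1 u = 1 mm; y_m = 136.735 − y.

[1] `<circle>` circle, #008000→engrave S395 F2821: (300.711,57.402) → (286.979,81.187) → (259.515,81.187) → (245.783,57.402) → (259.515,33.617) → (286.979,33.617) → (300.711,57.402) (closed)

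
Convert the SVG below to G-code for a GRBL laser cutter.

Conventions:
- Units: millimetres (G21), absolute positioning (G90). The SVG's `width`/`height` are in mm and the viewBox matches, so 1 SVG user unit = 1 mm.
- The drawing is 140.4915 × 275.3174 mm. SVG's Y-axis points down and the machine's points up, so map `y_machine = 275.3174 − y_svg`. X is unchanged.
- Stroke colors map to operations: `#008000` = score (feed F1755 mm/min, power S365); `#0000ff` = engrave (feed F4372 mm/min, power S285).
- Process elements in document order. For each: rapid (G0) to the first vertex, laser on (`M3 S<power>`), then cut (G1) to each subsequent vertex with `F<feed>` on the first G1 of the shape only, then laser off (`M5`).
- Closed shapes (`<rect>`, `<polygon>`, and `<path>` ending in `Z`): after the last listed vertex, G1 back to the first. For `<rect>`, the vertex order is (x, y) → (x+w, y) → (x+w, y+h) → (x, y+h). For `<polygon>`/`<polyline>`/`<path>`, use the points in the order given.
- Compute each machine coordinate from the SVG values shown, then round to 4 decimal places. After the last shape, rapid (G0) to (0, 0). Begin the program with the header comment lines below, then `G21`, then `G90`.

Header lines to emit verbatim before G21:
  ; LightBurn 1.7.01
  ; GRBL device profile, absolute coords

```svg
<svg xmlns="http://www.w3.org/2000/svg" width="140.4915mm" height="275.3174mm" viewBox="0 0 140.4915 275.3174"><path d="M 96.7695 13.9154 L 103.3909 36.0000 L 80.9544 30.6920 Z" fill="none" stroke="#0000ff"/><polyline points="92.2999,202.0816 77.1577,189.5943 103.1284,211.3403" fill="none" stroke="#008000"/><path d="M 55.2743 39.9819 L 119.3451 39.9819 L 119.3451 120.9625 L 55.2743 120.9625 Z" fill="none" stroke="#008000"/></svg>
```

; LightBurn 1.7.01
; GRBL device profile, absolute coords
G21
G90
G0 X96.7695 Y261.4020
M3 S285
G1 X103.3909 Y239.3174 F4372
G1 X80.9544 Y244.6254
G1 X96.7695 Y261.4020
M5
G0 X92.2999 Y73.2358
M3 S365
G1 X77.1577 Y85.7231 F1755
G1 X103.1284 Y63.9771
M5
G0 X55.2743 Y235.3355
M3 S365
G1 X119.3451 Y235.3355 F1755
G1 X119.3451 Y154.3549
G1 X55.2743 Y154.3549
G1 X55.2743 Y235.3355
M5
G0 X0.0000 Y0.0000

viewBox `0 0 140.4915 275.3174` with mm width/height → 1 unit = 1 mm. Flip: y_m = 275.3174 − y_svg.

**Shape 1** — `<path>` regular polygon, stroke `#0000ff` → engrave (S285, F4372). Machine vertices: (96.7695,261.4020) → (103.3909,239.3174) → (80.9544,244.6254) → (96.7695,261.4020). Closed: final G1 returns to the first vertex.

**Shape 2** — `<polyline>` open polyline, stroke `#008000` → score (S365, F1755). Machine vertices: (92.2999,73.2358) → (77.1577,85.7231) → (103.1284,63.9771). Open path.

**Shape 3** — `<path>` rectangle, stroke `#008000` → score (S365, F1755). Machine vertices: (55.2743,235.3355) → (119.3451,235.3355) → (119.3451,154.3549) → (55.2743,154.3549) → (55.2743,235.3355). Closed: final G1 returns to the first vertex.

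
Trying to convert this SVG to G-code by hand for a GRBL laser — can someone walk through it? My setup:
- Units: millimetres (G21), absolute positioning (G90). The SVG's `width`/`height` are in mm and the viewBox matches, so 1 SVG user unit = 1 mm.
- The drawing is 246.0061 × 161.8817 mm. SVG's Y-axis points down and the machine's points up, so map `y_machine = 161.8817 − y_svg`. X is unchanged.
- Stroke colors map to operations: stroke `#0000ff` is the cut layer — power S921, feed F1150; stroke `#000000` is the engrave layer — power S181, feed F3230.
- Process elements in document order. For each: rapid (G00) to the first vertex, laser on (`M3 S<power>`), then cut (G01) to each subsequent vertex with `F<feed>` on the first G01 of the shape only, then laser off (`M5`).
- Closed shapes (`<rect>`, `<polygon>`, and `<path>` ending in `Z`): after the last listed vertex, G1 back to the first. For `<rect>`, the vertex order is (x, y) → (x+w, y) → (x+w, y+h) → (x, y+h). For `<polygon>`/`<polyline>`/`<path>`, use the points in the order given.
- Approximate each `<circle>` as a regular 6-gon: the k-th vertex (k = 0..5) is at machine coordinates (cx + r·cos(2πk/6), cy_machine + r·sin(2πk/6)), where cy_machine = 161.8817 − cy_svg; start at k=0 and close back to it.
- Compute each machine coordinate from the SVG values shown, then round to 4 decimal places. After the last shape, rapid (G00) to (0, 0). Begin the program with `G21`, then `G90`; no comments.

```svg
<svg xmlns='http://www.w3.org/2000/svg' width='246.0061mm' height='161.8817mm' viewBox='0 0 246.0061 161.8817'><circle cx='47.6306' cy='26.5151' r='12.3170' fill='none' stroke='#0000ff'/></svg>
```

G21
G90
G00 X59.9476 Y135.3666
M3 S921
G01 X53.7891 Y146.0334 F1150
G01 X41.4721 Y146.0334
G01 X35.3136 Y135.3666
G01 X41.4721 Y124.6998
G01 X53.7891 Y124.6998
G01 X59.9476 Y135.3666
M5
G00 X0.0000 Y0.0000

viewBox `0 0 246.0061 161.8817` with mm width/height → 1 unit = 1 mm. Flip: y_m = 161.8817 − y_svg.

**Shape 1** — `<circle>` circle, stroke `#0000ff` → cut (S921, F1150). Machine vertices: (59.9476,135.3666) → (53.7891,146.0334) → (41.4721,146.0334) → (35.3136,135.3666) → (41.4721,124.6998) → (53.7891,124.6998) → (59.9476,135.3666). Closed: final G1 returns to the first vertex.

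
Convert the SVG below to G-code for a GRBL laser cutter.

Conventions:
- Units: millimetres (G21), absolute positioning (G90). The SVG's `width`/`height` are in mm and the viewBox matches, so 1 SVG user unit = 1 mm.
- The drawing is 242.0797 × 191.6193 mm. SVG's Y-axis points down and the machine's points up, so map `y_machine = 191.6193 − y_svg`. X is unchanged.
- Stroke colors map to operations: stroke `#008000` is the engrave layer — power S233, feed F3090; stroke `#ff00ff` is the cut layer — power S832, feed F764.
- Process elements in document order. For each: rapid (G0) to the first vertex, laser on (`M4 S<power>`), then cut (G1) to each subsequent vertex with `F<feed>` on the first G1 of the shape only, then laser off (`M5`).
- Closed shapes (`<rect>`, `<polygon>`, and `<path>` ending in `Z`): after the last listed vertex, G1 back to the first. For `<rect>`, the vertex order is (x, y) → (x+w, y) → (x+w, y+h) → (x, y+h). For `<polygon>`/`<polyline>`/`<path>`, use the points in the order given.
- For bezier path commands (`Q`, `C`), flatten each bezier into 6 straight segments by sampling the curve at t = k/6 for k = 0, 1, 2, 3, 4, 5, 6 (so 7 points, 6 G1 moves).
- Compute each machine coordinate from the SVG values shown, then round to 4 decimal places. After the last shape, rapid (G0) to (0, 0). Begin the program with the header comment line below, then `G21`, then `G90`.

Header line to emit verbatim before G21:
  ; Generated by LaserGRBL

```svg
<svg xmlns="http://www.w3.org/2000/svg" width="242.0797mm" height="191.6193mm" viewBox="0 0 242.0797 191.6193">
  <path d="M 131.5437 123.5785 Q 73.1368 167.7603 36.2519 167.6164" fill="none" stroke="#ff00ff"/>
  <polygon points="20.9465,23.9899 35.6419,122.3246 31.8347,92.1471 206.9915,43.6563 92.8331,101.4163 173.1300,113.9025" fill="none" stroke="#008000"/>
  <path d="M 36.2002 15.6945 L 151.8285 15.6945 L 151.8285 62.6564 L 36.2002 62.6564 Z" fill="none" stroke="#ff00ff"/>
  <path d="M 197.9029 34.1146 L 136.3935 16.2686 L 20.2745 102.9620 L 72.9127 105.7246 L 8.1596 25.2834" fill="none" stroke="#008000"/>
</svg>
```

; Generated by LaserGRBL
G21
G90
G0 X131.5437 Y68.0408
M4 S832
G1 X112.6726 Y54.5448 F764
G1 X94.9971 Y43.5113
G1 X78.5173 Y34.9404
G1 X63.2332 Y28.8320
G1 X49.1447 Y25.1862
G1 X36.2519 Y24.0029
M5
G0 X20.9465 Y167.6294
M4 S233
G1 X35.6419 Y69.2947 F3090
G1 X31.8347 Y99.4722
G1 X206.9915 Y147.9630
G1 X92.8331 Y90.2030
G1 X173.1300 Y77.7168
G1 X20.9465 Y167.6294
M5
G0 X36.2002 Y175.9248
M4 S832
G1 X151.8285 Y175.9248 F764
G1 X151.8285 Y128.9629
G1 X36.2002 Y128.9629
G1 X36.2002 Y175.9248
M5
G0 X197.9029 Y157.5047
M4 S233
G1 X136.3935 Y175.3507 F3090
G1 X20.2745 Y88.6573
G1 X72.9127 Y85.8947
G1 X8.1596 Y166.3359
M5
G0 X0.0000 Y0.0000

Since the viewBox matches the mm dimensions, user units are millimetres directly. The only transform is the Y-flip y_m = 191.6193 − y_svg.

Shape 1 is a quadratic bezier drawn with `<path>`. Its stroke #ff00ff means cut at S832, F764. After flipping Y the toolpath is (131.5437,68.0408) → (112.6726,54.5448) → (94.9971,43.5113) → (78.5173,34.9404) → (63.2332,28.8320) → (49.1447,25.1862) → (36.2519,24.0029).

Shape 2 is a closed polygon drawn with `<polygon>`. Its stroke #008000 means engrave at S233, F3090. After flipping Y the toolpath is (20.9465,167.6294) → (35.6419,69.2947) → (31.8347,99.4722) → (206.9915,147.9630) → (92.8331,90.2030) → (173.1300,77.7168) → (20.9465,167.6294), returning to the start.

Shape 3 is a rectangle drawn with `<path>`. Its stroke #ff00ff means cut at S832, F764. After flipping Y the toolpath is (36.2002,175.9248) → (151.8285,175.9248) → (151.8285,128.9629) → (36.2002,128.9629) → (36.2002,175.9248), returning to the start.

Shape 4 is a open polyline drawn with `<path>`. Its stroke #008000 means engrave at S233, F3090. After flipping Y the toolpath is (197.9029,157.5047) → (136.3935,175.3507) → (20.2745,88.6573) → (72.9127,85.8947) → (8.1596,166.3359).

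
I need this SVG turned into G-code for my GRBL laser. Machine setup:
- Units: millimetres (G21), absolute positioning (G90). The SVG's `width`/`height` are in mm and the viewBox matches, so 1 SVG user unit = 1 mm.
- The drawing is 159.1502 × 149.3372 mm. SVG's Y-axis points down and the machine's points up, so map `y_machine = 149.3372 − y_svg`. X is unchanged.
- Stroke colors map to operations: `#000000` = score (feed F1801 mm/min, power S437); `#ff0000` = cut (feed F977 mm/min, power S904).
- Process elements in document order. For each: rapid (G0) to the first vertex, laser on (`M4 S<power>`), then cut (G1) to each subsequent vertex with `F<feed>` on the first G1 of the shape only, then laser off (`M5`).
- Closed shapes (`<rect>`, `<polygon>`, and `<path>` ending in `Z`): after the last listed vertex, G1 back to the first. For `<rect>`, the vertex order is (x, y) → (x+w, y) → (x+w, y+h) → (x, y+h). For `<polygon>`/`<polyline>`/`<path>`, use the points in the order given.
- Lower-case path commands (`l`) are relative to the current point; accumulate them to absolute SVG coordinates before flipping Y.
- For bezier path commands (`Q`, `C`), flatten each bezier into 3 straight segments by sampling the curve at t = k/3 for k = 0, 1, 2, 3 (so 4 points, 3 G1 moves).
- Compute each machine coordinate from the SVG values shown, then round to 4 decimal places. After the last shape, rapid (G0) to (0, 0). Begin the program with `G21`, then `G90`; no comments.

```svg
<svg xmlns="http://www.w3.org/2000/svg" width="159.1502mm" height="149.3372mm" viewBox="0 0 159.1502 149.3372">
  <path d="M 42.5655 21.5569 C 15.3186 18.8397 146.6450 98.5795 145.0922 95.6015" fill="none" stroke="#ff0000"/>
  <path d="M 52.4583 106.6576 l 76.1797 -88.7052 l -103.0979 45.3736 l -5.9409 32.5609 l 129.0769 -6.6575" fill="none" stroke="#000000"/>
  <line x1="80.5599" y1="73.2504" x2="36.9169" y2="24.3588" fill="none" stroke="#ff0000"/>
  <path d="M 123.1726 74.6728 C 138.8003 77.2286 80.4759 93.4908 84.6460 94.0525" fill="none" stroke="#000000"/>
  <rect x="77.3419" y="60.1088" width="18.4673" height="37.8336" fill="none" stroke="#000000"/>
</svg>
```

G21
G90
G0 X42.5655 Y127.7803
M4 S904
G1 X57.3818 Y109.1294 F977
G1 X113.1465 Y72.2127
G1 X145.0922 Y53.7357
M5
G0 X52.4583 Y42.6796
M4 S437
G1 X128.6380 Y131.3848 F1801
G1 X25.5401 Y86.0112
G1 X19.5992 Y53.4503
G1 X148.6761 Y60.1078
M5
G0 X80.5599 Y76.0868
M4 S904
G1 X36.9169 Y124.9784 F977
M5
G0 X123.1726 Y74.6644
M4 S437
G1 X119.2032 Y68.6289 F1801
G1 X96.2538 Y59.9908
G1 X84.6460 Y55.2847
M5
G0 X77.3419 Y89.2284
M4 S437
G1 X95.8092 Y89.2284 F1801
G1 X95.8092 Y51.3948
G1 X77.3419 Y51.3948
G1 X77.3419 Y89.2284
M5
G0 X0.0000 Y0.0000

Since the viewBox matches the mm dimensions, user units are millimetres directly. The only transform is the Y-flip y_m = 149.3372 − y_svg.

Shape 1 is a cubic bezier drawn with `<path>`. Its stroke #ff0000 means cut at S904, F977. After flipping Y the toolpath is (42.5655,127.7803) → (57.3818,109.1294) → (113.1465,72.2127) → (145.0922,53.7357).

Shape 2 is a open polyline drawn with `<path>`. Its stroke #000000 means score at S437, F1801. After flipping Y the toolpath is (52.4583,42.6796) → (128.6380,131.3848) → (25.5401,86.0112) → (19.5992,53.4503) → (148.6761,60.1078).

Shape 3 is a line segment drawn with `<line>`. Its stroke #ff0000 means cut at S904, F977. After flipping Y the toolpath is (80.5599,76.0868) → (36.9169,124.9784).

Shape 4 is a cubic bezier drawn with `<path>`. Its stroke #000000 means score at S437, F1801. After flipping Y the toolpath is (123.1726,74.6644) → (119.2032,68.6289) → (96.2538,59.9908) → (84.6460,55.2847).

Shape 5 is a rectangle drawn with `<rect>`. Its stroke #000000 means score at S437, F1801. After flipping Y the toolpath is (77.3419,89.2284) → (95.8092,89.2284) → (95.8092,51.3948) → (77.3419,51.3948) → (77.3419,89.2284), returning to the start.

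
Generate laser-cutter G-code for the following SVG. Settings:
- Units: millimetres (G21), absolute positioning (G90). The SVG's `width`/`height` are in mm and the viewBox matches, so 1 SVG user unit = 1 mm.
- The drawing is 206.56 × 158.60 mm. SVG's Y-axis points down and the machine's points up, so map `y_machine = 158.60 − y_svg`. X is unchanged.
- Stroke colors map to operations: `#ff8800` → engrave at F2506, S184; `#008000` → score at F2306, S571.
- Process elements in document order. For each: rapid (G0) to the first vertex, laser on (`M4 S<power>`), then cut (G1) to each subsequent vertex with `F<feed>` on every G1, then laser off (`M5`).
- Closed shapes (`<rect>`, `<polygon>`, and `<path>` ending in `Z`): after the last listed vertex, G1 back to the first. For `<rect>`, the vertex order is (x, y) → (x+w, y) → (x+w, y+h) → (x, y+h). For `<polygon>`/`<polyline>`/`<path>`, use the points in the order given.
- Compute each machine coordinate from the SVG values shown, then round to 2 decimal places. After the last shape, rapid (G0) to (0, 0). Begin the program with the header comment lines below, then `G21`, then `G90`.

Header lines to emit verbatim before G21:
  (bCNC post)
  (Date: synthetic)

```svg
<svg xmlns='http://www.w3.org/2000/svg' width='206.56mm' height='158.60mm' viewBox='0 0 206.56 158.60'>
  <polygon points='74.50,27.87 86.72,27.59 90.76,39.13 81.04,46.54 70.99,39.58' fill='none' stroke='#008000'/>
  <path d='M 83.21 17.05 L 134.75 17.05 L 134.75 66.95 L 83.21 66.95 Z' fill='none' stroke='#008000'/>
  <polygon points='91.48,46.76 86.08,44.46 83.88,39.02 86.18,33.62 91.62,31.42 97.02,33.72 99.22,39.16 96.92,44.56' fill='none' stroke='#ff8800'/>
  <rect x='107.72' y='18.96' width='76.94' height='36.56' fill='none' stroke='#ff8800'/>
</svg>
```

(bCNC post)
(Date: synthetic)
G21
G90
G0 X74.50 Y130.73
M4 S571
G1 X86.72 Y131.01 F2306
G1 X90.76 Y119.47 F2306
G1 X81.04 Y112.06 F2306
G1 X70.99 Y119.02 F2306
G1 X74.50 Y130.73 F2306
M5
G0 X83.21 Y141.55
M4 S571
G1 X134.75 Y141.55 F2306
G1 X134.75 Y91.65 F2306
G1 X83.21 Y91.65 F2306
G1 X83.21 Y141.55 F2306
M5
G0 X91.48 Y111.84
M4 S184
G1 X86.08 Y114.14 F2506
G1 X83.88 Y119.58 F2506
G1 X86.18 Y124.98 F2506
G1 X91.62 Y127.18 F2506
G1 X97.02 Y124.88 F2506
G1 X99.22 Y119.44 F2506
G1 X96.92 Y114.04 F2506
G1 X91.48 Y111.84 F2506
M5
G0 X107.72 Y139.64
M4 S184
G1 X184.66 Y139.64 F2506
G1 X184.66 Y103.08 F2506
G1 X107.72 Y103.08 F2506
G1 X107.72 Y139.64 F2506
M5
G0 X0.00 Y0.00

Since the viewBox matches the mm dimensions, user units are millimetres directly. The only transform is the Y-flip y_m = 158.60 − y_svg.

Shape 1 is a regular polygon drawn with `<polygon>`. Its stroke #008000 means score at S571, F2306. After flipping Y the toolpath is (74.50,130.73) → (86.72,131.01) → (90.76,119.47) → (81.04,112.06) → (70.99,119.02) → (74.50,130.73), returning to the start.

Shape 2 is a rectangle drawn with `<path>`. Its stroke #008000 means score at S571, F2306. After flipping Y the toolpath is (83.21,141.55) → (134.75,141.55) → (134.75,91.65) → (83.21,91.65) → (83.21,141.55), returning to the start.

Shape 3 is a regular polygon drawn with `<polygon>`. Its stroke #ff8800 means engrave at S184, F2506. After flipping Y the toolpath is (91.48,111.84) → (86.08,114.14) → (83.88,119.58) → (86.18,124.98) → (91.62,127.18) → (97.02,124.88) → (99.22,119.44) → (96.92,114.04) → (91.48,111.84), returning to the start.

Shape 4 is a rectangle drawn with `<rect>`. Its stroke #ff8800 means engrave at S184, F2506. After flipping Y the toolpath is (107.72,139.64) → (184.66,139.64) → (184.66,103.08) → (107.72,103.08) → (107.72,139.64), returning to the start.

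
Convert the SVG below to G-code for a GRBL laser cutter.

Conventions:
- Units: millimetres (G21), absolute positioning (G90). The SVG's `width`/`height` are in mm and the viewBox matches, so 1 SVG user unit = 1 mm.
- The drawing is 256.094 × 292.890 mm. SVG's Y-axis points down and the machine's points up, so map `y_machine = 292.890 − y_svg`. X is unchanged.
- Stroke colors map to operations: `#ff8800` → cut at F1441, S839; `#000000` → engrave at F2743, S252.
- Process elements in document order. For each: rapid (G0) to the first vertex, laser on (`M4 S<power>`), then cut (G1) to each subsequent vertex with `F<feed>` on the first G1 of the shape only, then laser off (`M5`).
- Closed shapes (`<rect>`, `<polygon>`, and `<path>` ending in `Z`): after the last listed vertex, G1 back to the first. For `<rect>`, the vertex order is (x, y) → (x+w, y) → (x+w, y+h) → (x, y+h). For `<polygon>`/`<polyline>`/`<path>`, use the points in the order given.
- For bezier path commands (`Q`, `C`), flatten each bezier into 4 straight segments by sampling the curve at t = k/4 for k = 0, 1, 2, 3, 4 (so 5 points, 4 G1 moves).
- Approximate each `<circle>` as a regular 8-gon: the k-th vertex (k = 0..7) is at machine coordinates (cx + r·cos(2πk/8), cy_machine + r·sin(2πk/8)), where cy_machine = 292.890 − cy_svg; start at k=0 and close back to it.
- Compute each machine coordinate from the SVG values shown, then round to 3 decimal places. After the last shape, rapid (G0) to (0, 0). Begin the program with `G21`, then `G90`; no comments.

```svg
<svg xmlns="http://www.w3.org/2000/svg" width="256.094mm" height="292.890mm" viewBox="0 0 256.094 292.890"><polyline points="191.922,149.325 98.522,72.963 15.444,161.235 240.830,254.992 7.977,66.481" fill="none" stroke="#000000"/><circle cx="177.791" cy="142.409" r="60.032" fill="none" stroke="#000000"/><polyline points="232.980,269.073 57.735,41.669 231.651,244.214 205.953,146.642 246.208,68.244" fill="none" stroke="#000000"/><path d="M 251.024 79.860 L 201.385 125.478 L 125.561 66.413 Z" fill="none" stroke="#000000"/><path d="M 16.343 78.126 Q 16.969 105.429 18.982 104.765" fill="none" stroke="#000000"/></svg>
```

G21
G90
G0 X191.922 Y143.565
M4 S252
G1 X98.522 Y219.927 F2743
G1 X15.444 Y131.655
G1 X240.830 Y37.898
G1 X7.977 Y226.409
M5
G0 X237.823 Y150.481
M4 S252
G1 X220.240 Y192.930 F2743
G1 X177.791 Y210.513
G1 X135.342 Y192.930
G1 X117.759 Y150.481
G1 X135.342 Y108.032
G1 X177.791 Y90.449
G1 X220.240 Y108.032
G1 X237.823 Y150.481
M5
G0 X232.980 Y23.817
M4 S252
G1 X57.735 Y251.221 F2743
G1 X231.651 Y48.676
G1 X205.953 Y146.248
G1 X246.208 Y224.646
M5
G0 X251.024 Y213.030
M4 S252
G1 X201.385 Y167.412 F2743
G1 X125.561 Y226.477
G1 X251.024 Y213.030
M5
G0 X16.343 Y214.764
M4 S252
G1 X16.743 Y202.860 F2743
G1 X17.316 Y194.453
G1 X18.062 Y189.541
G1 X18.982 Y188.125
M5
G0 X0.000 Y0.000

Since the viewBox matches the mm dimensions, user units are millimetres directly. The only transform is the Y-flip y_m = 292.890 − y_svg.

Shape 1 is a open polyline drawn with `<polyline>`. Its stroke #000000 means engrave at S252, F2743. After flipping Y the toolpath is (191.922,143.565) → (98.522,219.927) → (15.444,131.655) → (240.830,37.898) → (7.977,226.409).

Shape 2 is a circle drawn with `<circle>`. Its stroke #000000 means engrave at S252, F2743. After flipping Y the toolpath is (237.823,150.481) → (220.240,192.930) → (177.791,210.513) → (135.342,192.930) → (117.759,150.481) → (135.342,108.032) → (177.791,90.449) → (220.240,108.032) → (237.823,150.481), returning to the start.

Shape 3 is a open polyline drawn with `<polyline>`. Its stroke #000000 means engrave at S252, F2743. After flipping Y the toolpath is (232.980,23.817) → (57.735,251.221) → (231.651,48.676) → (205.953,146.248) → (246.208,224.646).

Shape 4 is a closed polygon drawn with `<path>`. Its stroke #000000 means engrave at S252, F2743. After flipping Y the toolpath is (251.024,213.030) → (201.385,167.412) → (125.561,226.477) → (251.024,213.030), returning to the start.

Shape 5 is a quadratic bezier drawn with `<path>`. Its stroke #000000 means engrave at S252, F2743. After flipping Y the toolpath is (16.343,214.764) → (16.743,202.860) → (17.316,194.453) → (18.062,189.541) → (18.982,188.125).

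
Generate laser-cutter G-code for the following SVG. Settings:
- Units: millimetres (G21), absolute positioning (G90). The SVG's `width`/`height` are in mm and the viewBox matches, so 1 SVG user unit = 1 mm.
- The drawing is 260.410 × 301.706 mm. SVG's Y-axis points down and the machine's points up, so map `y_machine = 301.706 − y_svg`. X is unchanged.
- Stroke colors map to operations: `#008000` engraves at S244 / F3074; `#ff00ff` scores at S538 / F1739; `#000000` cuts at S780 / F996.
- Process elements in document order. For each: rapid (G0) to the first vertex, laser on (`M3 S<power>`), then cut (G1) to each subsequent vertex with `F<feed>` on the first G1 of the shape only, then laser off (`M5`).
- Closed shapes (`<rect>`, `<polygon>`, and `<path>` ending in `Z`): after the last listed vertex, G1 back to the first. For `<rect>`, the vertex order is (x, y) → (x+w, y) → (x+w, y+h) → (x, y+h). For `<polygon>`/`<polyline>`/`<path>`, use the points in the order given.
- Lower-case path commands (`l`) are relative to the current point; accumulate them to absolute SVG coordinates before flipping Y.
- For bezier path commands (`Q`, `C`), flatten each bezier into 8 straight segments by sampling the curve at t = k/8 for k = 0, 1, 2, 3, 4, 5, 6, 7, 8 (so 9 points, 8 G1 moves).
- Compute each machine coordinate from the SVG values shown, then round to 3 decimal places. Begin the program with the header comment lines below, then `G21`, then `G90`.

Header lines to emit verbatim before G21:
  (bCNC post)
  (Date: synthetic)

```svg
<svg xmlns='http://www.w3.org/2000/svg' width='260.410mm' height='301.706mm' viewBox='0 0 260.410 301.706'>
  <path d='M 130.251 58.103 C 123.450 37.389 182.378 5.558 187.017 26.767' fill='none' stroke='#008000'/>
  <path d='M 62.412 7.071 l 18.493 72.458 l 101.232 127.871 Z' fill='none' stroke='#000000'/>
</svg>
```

Since the viewBox matches the mm dimensions, user units are millimetres directly. The only transform is the Y-flip y_m = 301.706 − y_svg.

Shape 1 is a cubic bezier drawn with `<path>`. Its stroke #008000 means engrave at S244, F3074. After flipping Y the toolpath is (130.251,243.603) → (130.547,251.767) → (135.599,260.220) → (144.000,268.213) → (154.344,274.992) → (165.224,279.806) → (175.234,281.903) → (182.967,280.531) → (187.017,274.939).

Shape 2 is a closed polygon drawn with `<path>`. Its stroke #000000 means cut at S780, F996. After flipping Y the toolpath is (62.412,294.635) → (80.905,222.177) → (182.137,94.306) → (62.412,294.635), returning to the start.

(bCNC post)
(Date: synthetic)
G21
G90
G0 X130.251 Y243.603
M3 S244
G1 X130.547 Y251.767 F3074
G1 X135.599 Y260.220
G1 X144.000 Y268.213
G1 X154.344 Y274.992
G1 X165.224 Y279.806
G1 X175.234 Y281.903
G1 X182.967 Y280.531
G1 X187.017 Y274.939
M5
G0 X62.412 Y294.635
M3 S780
G1 X80.905 Y222.177 F996
G1 X182.137 Y94.306
G1 X62.412 Y294.635
M5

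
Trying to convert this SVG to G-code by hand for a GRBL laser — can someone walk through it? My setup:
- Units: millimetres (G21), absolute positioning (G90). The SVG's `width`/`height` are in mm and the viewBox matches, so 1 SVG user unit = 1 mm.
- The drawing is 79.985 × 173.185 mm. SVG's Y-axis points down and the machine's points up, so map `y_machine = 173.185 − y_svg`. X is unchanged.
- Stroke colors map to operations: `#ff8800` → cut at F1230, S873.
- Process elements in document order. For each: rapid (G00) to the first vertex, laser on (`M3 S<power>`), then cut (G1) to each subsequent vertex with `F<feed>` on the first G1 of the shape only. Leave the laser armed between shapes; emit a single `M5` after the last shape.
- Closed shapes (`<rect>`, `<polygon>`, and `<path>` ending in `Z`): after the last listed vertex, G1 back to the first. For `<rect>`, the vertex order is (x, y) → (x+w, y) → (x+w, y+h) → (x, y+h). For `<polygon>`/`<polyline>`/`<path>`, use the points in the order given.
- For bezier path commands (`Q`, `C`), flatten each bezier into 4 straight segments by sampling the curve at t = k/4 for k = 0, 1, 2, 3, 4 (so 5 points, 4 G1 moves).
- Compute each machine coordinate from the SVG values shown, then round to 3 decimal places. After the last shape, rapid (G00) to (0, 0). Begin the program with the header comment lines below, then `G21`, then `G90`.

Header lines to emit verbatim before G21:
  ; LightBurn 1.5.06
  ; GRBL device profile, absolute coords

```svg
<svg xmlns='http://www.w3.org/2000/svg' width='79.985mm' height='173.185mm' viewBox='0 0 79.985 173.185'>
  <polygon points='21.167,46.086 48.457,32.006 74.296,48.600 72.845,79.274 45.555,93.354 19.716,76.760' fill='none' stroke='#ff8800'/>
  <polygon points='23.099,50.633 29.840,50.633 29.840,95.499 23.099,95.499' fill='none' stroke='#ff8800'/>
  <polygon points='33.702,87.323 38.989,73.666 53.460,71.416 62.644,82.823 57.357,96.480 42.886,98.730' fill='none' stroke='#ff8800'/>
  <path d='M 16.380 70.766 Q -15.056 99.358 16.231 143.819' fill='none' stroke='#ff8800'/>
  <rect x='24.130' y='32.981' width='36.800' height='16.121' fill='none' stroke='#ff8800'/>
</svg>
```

; LightBurn 1.5.06
; GRBL device profile, absolute coords
G21
G90
G00 X21.167 Y127.099
M3 S873
G1 X48.457 Y141.179 F1230
G1 X74.296 Y124.585
G1 X72.845 Y93.911
G1 X45.555 Y79.831
G1 X19.716 Y96.425
G1 X21.167 Y127.099
G00 X23.099 Y122.552
M3 S873
G1 X29.840 Y122.552 F1230
G1 X29.840 Y77.686
G1 X23.099 Y77.686
G1 X23.099 Y122.552
G00 X33.702 Y85.862
M3 S873
G1 X38.989 Y99.519 F1230
G1 X53.460 Y101.769
G1 X62.644 Y90.362
G1 X57.357 Y76.705
G1 X42.886 Y74.455
G1 X33.702 Y85.862
G00 X16.380 Y102.419
M3 S873
G1 X4.582 Y87.131 F1230
G1 X0.625 Y69.860
G1 X4.508 Y50.605
G1 X16.231 Y29.366
G00 X24.130 Y140.204
M3 S873
G1 X60.930 Y140.204 F1230
G1 X60.930 Y124.083
G1 X24.130 Y124.083
G1 X24.130 Y140.204
M5
G00 X0.000 Y0.000

viewBox `0 0 79.985 173.185` with mm width/height → 1 unit = 1 mm. Flip: y_m = 173.185 − y_svg.

**Shape 1** — `<polygon>` regular polygon, stroke `#ff8800` → cut (S873, F1230). Machine vertices: (21.167,127.099) → (48.457,141.179) → (74.296,124.585) → (72.845,93.911) → (45.555,79.831) → (19.716,96.425) → (21.167,127.099). Closed: final G1 returns to the first vertex.

**Shape 2** — `<polygon>` rectangle, stroke `#ff8800` → cut (S873, F1230). Machine vertices: (23.099,122.552) → (29.840,122.552) → (29.840,77.686) → (23.099,77.686) → (23.099,122.552). Closed: final G1 returns to the first vertex.

**Shape 3** — `<polygon>` regular polygon, stroke `#ff8800` → cut (S873, F1230). Machine vertices: (33.702,85.862) → (38.989,99.519) → (53.460,101.769) → (62.644,90.362) → (57.357,76.705) → (42.886,74.455) → (33.702,85.862). Closed: final G1 returns to the first vertex.

**Shape 4** — `<path>` quadratic bezier, stroke `#ff8800` → cut (S873, F1230). Control points (SVG): P0=(16.380,70.766), P1=(-15.056,99.358), P2=(16.231,143.819); sampled at t=k/4. Machine vertices: (16.380,102.419) → (4.582,87.131) → (0.625,69.860) → (4.508,50.605) → (16.231,29.366). Open path.

**Shape 5** — `<rect>` rectangle, stroke `#ff8800` → cut (S873, F1230). Machine vertices: (24.130,140.204) → (60.930,140.204) → (60.930,124.083) → (24.130,124.083) → (24.130,140.204). Closed: final G1 returns to the first vertex.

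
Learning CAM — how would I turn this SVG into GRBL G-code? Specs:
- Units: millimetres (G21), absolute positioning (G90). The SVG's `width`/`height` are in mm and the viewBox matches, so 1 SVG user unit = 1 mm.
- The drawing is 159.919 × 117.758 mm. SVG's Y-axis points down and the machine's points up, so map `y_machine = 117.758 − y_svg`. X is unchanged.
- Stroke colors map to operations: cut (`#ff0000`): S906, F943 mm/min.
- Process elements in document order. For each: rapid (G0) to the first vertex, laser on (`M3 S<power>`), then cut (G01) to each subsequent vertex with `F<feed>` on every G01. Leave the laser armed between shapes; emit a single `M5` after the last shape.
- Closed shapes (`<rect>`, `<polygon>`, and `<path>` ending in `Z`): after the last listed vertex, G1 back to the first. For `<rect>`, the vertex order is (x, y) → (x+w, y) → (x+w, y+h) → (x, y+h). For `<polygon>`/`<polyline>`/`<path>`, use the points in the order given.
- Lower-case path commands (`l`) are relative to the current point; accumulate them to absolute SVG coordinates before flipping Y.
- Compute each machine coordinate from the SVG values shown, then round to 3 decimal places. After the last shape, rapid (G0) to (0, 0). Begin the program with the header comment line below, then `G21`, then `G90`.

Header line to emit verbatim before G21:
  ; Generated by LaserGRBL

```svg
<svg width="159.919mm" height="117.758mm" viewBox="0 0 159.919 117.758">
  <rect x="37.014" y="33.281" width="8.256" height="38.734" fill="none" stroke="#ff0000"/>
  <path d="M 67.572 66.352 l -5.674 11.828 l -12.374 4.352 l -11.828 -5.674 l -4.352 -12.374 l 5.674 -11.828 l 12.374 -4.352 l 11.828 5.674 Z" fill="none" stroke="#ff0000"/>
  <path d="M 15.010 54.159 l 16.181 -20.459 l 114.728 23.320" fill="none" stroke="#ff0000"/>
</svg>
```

; Generated by LaserGRBL
G21
G90
G0 X37.014 Y84.477
M3 S906
G01 X45.270 Y84.477 F943
G01 X45.270 Y45.743 F943
G01 X37.014 Y45.743 F943
G01 X37.014 Y84.477 F943
G0 X67.572 Y51.406
M3 S906
G01 X61.898 Y39.578 F943
G01 X49.524 Y35.226 F943
G01 X37.696 Y40.900 F943
G01 X33.344 Y53.274 F943
G01 X39.018 Y65.102 F943
G01 X51.392 Y69.454 F943
G01 X63.220 Y63.780 F943
G01 X67.572 Y51.406 F943
G0 X15.010 Y63.599
M3 S906
G01 X31.191 Y84.058 F943
G01 X145.919 Y60.738 F943
M5
G0 X0.000 Y0.000

viewBox `0 0 159.919 117.758` with mm width/height → 1 unit = 1 mm. Flip: y_m = 117.758 − y_svg.

**Shape 1** — `<rect>` rectangle, stroke `#ff0000` → cut (S906, F943). Machine vertices: (37.014,84.477) → (45.270,84.477) → (45.270,45.743) → (37.014,45.743) → (37.014,84.477). Closed: final G1 returns to the first vertex.

**Shape 2** — `<path>` regular polygon, stroke `#ff0000` → cut (S906, F943). Machine vertices: (67.572,51.406) → (61.898,39.578) → (49.524,35.226) → (37.696,40.900) → (33.344,53.274) → (39.018,65.102) → (51.392,69.454) → (63.220,63.780) → (67.572,51.406). Closed: final G1 returns to the first vertex.

**Shape 3** — `<path>` open polyline, stroke `#ff0000` → cut (S906, F943). Machine vertices: (15.010,63.599) → (31.191,84.058) → (145.919,60.738). Open path.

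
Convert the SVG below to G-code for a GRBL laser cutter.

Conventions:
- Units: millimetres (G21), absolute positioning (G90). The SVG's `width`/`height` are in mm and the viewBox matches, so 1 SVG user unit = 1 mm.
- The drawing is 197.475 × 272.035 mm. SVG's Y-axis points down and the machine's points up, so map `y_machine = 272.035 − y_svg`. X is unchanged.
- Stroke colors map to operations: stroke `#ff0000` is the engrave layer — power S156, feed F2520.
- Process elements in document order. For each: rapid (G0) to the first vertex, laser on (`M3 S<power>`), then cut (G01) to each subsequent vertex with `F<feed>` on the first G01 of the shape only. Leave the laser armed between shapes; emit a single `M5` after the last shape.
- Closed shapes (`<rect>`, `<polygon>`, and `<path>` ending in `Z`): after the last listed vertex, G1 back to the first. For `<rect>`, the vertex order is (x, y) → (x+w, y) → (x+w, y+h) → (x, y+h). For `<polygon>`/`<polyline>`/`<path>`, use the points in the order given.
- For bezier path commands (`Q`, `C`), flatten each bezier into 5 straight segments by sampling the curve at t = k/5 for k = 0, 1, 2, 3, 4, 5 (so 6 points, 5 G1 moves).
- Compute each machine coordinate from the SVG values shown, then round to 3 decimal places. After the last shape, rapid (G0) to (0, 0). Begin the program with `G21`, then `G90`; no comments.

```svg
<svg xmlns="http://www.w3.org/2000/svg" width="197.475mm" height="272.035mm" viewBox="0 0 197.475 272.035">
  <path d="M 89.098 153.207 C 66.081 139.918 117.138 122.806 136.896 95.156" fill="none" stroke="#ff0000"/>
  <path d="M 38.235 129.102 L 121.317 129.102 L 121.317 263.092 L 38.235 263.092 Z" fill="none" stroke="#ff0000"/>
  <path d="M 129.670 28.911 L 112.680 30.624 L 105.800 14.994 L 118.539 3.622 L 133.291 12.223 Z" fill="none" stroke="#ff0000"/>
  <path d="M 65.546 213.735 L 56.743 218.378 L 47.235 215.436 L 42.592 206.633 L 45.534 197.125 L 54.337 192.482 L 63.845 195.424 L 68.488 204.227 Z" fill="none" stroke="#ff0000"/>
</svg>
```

G21
G90
G0 X89.098 Y118.828
M3 S156
G01 X83.334 Y127.314 F2520
G01 X90.289 Y137.040
G01 X104.907 Y148.327
G01 X122.128 Y161.500
G01 X136.896 Y176.879
G0 X38.235 Y142.933
M3 S156
G01 X121.317 Y142.933 F2520
G01 X121.317 Y8.943
G01 X38.235 Y8.943
G01 X38.235 Y142.933
G0 X129.670 Y243.124
M3 S156
G01 X112.680 Y241.411 F2520
G01 X105.800 Y257.041
G01 X118.539 Y268.413
G01 X133.291 Y259.812
G01 X129.670 Y243.124
G0 X65.546 Y58.300
M3 S156
G01 X56.743 Y53.657 F2520
G01 X47.235 Y56.599
G01 X42.592 Y65.402
G01 X45.534 Y74.910
G01 X54.337 Y79.553
G01 X63.845 Y76.611
G01 X68.488 Y67.808
G01 X65.546 Y58.300
M5
G0 X0.000 Y0.000

viewBox `0 0 197.475 272.035` with mm width/height → 1 unit = 1 mm. Flip: y_m = 272.035 − y_svg.

**Shape 1** — `<path>` cubic bezier, stroke `#ff0000` → engrave (S156, F2520). Control points (SVG): P0=(89.098,153.207), P1=(66.081,139.918), P2=(117.138,122.806), P3=(136.896,95.156); sampled at t=k/5. Machine vertices: (89.098,118.828) → (83.334,127.314) → (90.289,137.040) → (104.907,148.327) → (122.128,161.500) → (136.896,176.879). Open path.

**Shape 2** — `<path>` rectangle, stroke `#ff0000` → engrave (S156, F2520). Machine vertices: (38.235,142.933) → (121.317,142.933) → (121.317,8.943) → (38.235,8.943) → (38.235,142.933). Closed: final G1 returns to the first vertex.

**Shape 3** — `<path>` regular polygon, stroke `#ff0000` → engrave (S156, F2520). Machine vertices: (129.670,243.124) → (112.680,241.411) → (105.800,257.041) → (118.539,268.413) → (133.291,259.812) → (129.670,243.124). Closed: final G1 returns to the first vertex.

**Shape 4** — `<path>` regular polygon, stroke `#ff0000` → engrave (S156, F2520). Machine vertices: (65.546,58.300) → (56.743,53.657) → (47.235,56.599) → (42.592,65.402) → (45.534,74.910) → (54.337,79.553) → (63.845,76.611) → (68.488,67.808) → (65.546,58.300). Closed: final G1 returns to the first vertex.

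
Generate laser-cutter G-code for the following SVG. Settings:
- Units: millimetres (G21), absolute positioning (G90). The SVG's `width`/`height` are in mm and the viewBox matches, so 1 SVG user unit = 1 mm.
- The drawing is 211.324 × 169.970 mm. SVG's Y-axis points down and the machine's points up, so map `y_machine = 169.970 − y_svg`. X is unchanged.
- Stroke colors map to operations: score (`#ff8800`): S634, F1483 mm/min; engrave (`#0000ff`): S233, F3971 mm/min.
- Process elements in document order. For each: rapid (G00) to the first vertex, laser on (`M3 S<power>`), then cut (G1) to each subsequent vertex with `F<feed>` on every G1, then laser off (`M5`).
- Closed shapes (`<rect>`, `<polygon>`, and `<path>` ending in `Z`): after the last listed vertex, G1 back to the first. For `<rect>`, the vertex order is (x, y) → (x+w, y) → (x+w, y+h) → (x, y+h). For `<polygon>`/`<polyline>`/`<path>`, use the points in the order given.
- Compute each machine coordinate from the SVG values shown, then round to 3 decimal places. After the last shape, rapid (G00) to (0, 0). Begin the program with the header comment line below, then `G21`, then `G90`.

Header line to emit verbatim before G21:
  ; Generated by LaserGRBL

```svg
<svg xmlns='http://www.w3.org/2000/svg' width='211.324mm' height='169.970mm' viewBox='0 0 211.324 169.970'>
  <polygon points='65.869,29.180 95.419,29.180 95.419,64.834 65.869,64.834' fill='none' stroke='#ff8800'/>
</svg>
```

; Generated by LaserGRBL
G21
G90
G00 X65.869 Y140.790
M3 S634
G1 X95.419 Y140.790 F1483
G1 X95.419 Y105.136 F1483
G1 X65.869 Y105.136 F1483
G1 X65.869 Y140.790 F1483
M5
G00 X0.000 Y0.000

Since the viewBox matches the mm dimensions, user units are millimetres directly. The only transform is the Y-flip y_m = 169.970 − y_svg.

Shape 1 is a rectangle drawn with `<polygon>`. Its stroke #ff8800 means score at S634, F1483. After flipping Y the toolpath is (65.869,140.790) → (95.419,140.790) → (95.419,105.136) → (65.869,105.136) → (65.869,140.790), returning to the start.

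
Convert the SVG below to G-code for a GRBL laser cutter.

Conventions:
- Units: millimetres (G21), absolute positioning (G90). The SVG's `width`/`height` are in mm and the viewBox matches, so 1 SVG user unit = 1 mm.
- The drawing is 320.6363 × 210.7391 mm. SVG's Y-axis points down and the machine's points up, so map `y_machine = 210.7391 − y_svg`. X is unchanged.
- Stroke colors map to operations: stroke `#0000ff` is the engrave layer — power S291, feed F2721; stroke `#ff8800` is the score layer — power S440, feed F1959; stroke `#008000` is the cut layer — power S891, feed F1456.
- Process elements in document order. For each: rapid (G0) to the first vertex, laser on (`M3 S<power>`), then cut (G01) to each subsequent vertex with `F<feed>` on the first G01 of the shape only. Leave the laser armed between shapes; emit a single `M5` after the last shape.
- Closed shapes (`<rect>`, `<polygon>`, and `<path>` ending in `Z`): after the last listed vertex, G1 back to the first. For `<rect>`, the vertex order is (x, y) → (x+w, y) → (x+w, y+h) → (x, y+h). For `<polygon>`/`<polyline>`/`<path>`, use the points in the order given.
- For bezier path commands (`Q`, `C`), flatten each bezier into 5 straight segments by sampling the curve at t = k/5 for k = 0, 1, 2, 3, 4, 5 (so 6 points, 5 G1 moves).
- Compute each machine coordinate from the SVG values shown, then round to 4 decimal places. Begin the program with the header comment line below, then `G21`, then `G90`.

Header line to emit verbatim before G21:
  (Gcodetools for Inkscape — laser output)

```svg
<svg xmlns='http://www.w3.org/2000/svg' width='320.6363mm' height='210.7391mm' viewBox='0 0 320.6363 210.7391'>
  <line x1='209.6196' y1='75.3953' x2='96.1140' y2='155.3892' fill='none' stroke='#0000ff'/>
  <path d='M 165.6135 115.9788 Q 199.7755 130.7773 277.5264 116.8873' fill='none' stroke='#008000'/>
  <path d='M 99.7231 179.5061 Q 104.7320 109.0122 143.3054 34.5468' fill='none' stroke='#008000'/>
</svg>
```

(Gcodetools for Inkscape — laser output)
G21
G90
G0 X209.6196 Y135.3438
M3 S291
G01 X96.1140 Y55.3499 F2721
G0 X165.6135 Y94.7603
M3 S891
G01 X181.0219 Y89.9884 F1456
G01 X199.9173 Y87.5117
G01 X222.2999 Y87.3300
G01 X248.1696 Y89.4433
G01 X277.5264 Y93.8518
G0 X99.7231 Y31.2330
M3 S891
G01 X103.0692 Y59.5894 F1456
G01 X109.1005 Y88.2636
G01 X117.8170 Y117.2554
G01 X129.2186 Y146.5650
G01 X143.3054 Y176.1923
M5

viewBox `0 0 320.6363 210.7391` with mm width/height → 1 unit = 1 mm. Flip: y_m = 210.7391 − y_svg.

**Shape 1** — `<line>` line segment, stroke `#0000ff` → engrave (S291, F2721). Machine vertices: (209.6196,135.3438) → (96.1140,55.3499). Open path.

**Shape 2** — `<path>` quadratic bezier, stroke `#008000` → cut (S891, F1456). Control points (SVG): P0=(165.6135,115.9788), P1=(199.7755,130.7773), P2=(277.5264,116.8873); sampled at t=k/5. Machine vertices: (165.6135,94.7603) → (181.0219,89.9884) → (199.9173,87.5117) → (222.2999,87.3300) → (248.1696,89.4433) → (277.5264,93.8518). Open path.

**Shape 3** — `<path>` quadratic bezier, stroke `#008000` → cut (S891, F1456). Control points (SVG): P0=(99.7231,179.5061), P1=(104.7320,109.0122), P2=(143.3054,34.5468); sampled at t=k/5. Machine vertices: (99.7231,31.2330) → (103.0692,59.5894) → (109.1005,88.2636) → (117.8170,117.2554) → (129.2186,146.5650) → (143.3054,176.1923). Open path.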